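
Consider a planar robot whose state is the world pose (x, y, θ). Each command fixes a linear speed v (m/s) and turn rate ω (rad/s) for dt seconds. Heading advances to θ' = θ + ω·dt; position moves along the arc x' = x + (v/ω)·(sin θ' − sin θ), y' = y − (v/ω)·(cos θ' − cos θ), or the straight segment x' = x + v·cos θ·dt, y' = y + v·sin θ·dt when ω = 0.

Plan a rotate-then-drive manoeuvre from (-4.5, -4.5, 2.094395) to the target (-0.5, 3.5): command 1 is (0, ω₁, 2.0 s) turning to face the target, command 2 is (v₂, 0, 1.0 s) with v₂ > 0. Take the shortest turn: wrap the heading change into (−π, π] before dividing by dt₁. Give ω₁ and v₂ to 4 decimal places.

ω₁ = -0.4936, v₂ = 8.9443

heading to target = atan2(3.5−-4.5, -0.5−-4.5) = 1.1071
Δθ = wrap(1.1071 − 2.0944) = -0.9872; ω₁ = Δθ/dt₁ = -0.4936
distance = √((-0.5−-4.5)² + (3.5−-4.5)²) = 8.9443; v₂ = distance/dt₂ = 8.9443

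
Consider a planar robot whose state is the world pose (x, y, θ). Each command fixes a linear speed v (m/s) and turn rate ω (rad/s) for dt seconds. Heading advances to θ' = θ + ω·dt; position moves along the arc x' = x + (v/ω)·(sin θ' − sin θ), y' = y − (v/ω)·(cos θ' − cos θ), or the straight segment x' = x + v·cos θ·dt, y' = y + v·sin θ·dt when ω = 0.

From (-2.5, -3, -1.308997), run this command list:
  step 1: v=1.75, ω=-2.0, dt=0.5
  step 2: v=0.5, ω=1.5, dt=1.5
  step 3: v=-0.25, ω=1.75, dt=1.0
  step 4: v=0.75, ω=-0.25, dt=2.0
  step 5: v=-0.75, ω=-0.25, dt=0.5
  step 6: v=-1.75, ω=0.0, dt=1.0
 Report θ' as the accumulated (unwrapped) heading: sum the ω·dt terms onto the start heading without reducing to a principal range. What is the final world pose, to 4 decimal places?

(-3.4359, -4.9306, 1.0660)

step 1: θ'=-2.3090 (R=-0.8750) → pose (-2.6980, -3.8153, -2.3090)
step 2: θ'=-0.0590 (R=0.3333) → pose (-2.4711, -4.3724, -0.0590)
step 3: θ'=1.6910 (R=-0.1429) → pose (-2.6213, -4.5321, 1.6910)
step 4: θ'=1.1910 (R=-3.0000) → pose (-2.4292, -3.0602, 1.1910)
step 5: θ'=1.0660 (R=3.0000) → pose (-2.5896, -3.3989, 1.0660)
step 6: θ'=1.0660 (straight) → pose (-3.4359, -4.9306, 1.0660)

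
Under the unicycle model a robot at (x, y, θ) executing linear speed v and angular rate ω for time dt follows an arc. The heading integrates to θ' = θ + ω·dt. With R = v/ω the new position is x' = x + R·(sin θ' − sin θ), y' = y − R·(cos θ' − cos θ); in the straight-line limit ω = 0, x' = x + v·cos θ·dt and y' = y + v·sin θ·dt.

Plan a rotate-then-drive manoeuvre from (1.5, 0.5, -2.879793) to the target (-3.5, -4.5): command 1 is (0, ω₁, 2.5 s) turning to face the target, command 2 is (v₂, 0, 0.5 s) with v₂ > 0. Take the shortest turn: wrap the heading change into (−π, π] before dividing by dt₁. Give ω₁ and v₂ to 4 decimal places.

heading to target = atan2(-4.5−0.5, -3.5−1.5) = -2.3562
Δθ = wrap(-2.3562 − -2.8798) = 0.5236; ω₁ = Δθ/dt₁ = 0.2094
distance = √((-3.5−1.5)² + (-4.5−0.5)²) = 7.0711; v₂ = distance/dt₂ = 14.1421

ω₁ = 0.2094, v₂ = 14.1421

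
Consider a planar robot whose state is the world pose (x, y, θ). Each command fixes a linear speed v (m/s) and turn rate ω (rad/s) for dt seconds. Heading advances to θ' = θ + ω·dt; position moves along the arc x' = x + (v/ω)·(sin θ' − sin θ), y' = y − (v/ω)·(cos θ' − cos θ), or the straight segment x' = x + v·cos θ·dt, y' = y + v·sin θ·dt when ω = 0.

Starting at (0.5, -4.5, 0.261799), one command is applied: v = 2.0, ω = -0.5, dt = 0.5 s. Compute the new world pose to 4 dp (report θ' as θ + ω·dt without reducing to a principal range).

(1.4881, -4.3640, 0.0118)

θ' = 0.2618 + -0.5·0.5 = 0.0118
R = v/ω = 2.0/-0.5 = -4.0000
x' = 0.5 + -4.0000·(sin 0.0118 − sin 0.2618) = 1.4881
y' = -4.5 − -4.0000·(cos 0.0118 − cos 0.2618) = -4.3640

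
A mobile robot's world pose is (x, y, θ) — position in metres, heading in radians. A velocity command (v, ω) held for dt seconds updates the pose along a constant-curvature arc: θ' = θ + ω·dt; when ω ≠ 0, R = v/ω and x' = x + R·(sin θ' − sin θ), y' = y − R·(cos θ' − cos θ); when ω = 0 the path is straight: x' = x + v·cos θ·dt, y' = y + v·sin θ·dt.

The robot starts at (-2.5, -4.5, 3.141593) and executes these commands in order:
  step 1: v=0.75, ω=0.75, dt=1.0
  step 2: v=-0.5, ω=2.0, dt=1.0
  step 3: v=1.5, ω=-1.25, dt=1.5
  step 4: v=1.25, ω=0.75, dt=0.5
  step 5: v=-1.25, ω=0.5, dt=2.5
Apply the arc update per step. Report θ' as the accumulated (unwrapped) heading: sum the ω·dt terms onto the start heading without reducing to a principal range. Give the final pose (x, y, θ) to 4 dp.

(-3.9723, -3.9843, 5.6416)

step 1: θ'=3.8916 (R=1.0000) → pose (-3.1816, -4.7683, 3.8916)
step 2: θ'=5.8916 (R=-0.2500) → pose (-3.2566, -4.3543, 5.8916)
step 3: θ'=4.0166 (R=-1.2000) → pose (-2.7936, -6.2327, 4.0166)
step 4: θ'=4.3916 (R=1.6667) → pose (-3.0960, -6.7755, 4.3916)
step 5: θ'=5.6416 (R=-2.5000) → pose (-3.9723, -3.9843, 5.6416)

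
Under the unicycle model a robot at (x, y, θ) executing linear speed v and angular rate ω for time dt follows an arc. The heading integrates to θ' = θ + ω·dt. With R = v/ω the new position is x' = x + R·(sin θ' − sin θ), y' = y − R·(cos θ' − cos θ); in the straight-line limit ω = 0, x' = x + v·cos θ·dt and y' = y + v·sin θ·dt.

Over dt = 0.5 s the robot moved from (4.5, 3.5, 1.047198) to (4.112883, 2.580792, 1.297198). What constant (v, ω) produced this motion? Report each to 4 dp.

v = -2.0000, ω = 0.5000

Δθ = 1.297198 − 1.047198 = 0.250000
ω = Δθ/dt = 0.250000/0.5 = 0.5000
R = −Δy/(cos θ' − cos θ) = -4.0000
v = R·ω = -4.0000·0.5000 = -2.0000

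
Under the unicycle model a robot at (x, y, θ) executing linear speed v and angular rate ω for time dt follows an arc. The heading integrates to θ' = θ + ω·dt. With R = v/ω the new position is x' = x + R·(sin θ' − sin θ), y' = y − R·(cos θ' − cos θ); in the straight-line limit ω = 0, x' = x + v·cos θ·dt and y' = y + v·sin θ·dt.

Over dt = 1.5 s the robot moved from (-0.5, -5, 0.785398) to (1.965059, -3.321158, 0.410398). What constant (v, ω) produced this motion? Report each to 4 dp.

v = 2.0000, ω = -0.2500

Δθ = 0.410398 − 0.785398 = -0.375000
ω = Δθ/dt = -0.375000/1.5 = -0.2500
R = Δx/(sin θ' − sin θ) = -8.0000
v = R·ω = -8.0000·-0.2500 = 2.0000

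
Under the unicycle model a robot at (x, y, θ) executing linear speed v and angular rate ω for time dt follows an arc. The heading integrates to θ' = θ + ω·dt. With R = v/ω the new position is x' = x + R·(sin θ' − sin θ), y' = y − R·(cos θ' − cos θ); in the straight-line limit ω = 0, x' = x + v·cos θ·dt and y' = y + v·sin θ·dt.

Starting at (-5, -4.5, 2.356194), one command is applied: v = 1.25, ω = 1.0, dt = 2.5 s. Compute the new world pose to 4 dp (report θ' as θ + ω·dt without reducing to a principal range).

(-7.1210, -5.5630, 4.8562)

θ' = 2.3562 + 1.0·2.5 = 4.8562
R = v/ω = 1.25/1.0 = 1.2500
x' = -5 + 1.2500·(sin 4.8562 − sin 2.3562) = -7.1210
y' = -4.5 − 1.2500·(cos 4.8562 − cos 2.3562) = -5.5630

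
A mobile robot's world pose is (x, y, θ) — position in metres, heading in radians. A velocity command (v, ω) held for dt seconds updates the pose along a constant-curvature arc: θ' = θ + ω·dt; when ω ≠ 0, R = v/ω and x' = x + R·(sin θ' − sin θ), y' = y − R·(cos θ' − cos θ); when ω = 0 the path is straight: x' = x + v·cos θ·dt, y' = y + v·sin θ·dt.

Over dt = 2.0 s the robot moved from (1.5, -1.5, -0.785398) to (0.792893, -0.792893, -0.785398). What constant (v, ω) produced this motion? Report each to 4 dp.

Δθ = -0.785398 − -0.785398 = 0.000000
ω = Δθ/dt = 0.000000/2.0 = 0.0000
ω = 0 → v = (Δx·cos θ + Δy·sin θ)/dt = -0.5000

v = -0.5000, ω = 0.0000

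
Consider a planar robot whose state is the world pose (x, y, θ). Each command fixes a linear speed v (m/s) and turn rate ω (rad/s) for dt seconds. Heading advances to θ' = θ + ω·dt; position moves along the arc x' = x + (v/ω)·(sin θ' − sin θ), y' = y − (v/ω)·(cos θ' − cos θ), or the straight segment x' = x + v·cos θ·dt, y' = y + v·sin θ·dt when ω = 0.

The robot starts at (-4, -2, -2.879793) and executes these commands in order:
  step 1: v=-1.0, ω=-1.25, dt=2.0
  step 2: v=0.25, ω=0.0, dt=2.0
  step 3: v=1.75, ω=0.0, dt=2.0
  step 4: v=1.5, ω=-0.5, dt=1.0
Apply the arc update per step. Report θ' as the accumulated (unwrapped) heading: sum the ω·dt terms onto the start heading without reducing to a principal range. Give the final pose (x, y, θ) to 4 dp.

step 1: θ'=-5.3798 (R=0.8000) → pose (-3.1646, -3.2679, -5.3798)
step 2: θ'=-5.3798 (straight) → pose (-2.8551, -2.8752, -5.3798)
step 3: θ'=-5.3798 (straight) → pose (-0.6888, -0.1262, -5.3798)
step 4: θ'=-5.8798 (R=-3.0000) → pose (0.4899, 0.7762, -5.8798)

(0.4899, 0.7762, -5.8798)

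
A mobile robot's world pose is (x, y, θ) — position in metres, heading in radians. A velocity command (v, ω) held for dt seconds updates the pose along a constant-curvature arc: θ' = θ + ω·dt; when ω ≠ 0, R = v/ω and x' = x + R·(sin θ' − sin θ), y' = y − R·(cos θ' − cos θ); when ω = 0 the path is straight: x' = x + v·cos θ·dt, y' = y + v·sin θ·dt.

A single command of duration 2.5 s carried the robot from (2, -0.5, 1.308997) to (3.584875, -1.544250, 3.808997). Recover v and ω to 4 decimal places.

v = -1.0000, ω = 1.0000

Δθ = 3.808997 − 1.308997 = 2.500000
ω = Δθ/dt = 2.500000/2.5 = 1.0000
R = Δx/(sin θ' − sin θ) = -1.0000
v = R·ω = -1.0000·1.0000 = -1.0000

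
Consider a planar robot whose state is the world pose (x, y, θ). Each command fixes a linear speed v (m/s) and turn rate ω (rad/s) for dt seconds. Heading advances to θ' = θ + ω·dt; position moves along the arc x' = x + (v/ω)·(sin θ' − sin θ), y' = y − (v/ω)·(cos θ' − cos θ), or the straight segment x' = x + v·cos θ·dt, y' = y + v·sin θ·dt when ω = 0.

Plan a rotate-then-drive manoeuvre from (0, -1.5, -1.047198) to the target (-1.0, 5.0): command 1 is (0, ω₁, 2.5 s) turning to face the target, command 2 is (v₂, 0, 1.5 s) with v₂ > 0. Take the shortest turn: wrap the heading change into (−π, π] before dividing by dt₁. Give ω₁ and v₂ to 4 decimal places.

ω₁ = 1.1083, v₂ = 4.3843

heading to target = atan2(5−-1.5, -1−0) = 1.7234
Δθ = wrap(1.7234 − -1.0472) = 2.7706; ω₁ = Δθ/dt₁ = 1.1083
distance = √((-1−0)² + (5−-1.5)²) = 6.5765; v₂ = distance/dt₂ = 4.3843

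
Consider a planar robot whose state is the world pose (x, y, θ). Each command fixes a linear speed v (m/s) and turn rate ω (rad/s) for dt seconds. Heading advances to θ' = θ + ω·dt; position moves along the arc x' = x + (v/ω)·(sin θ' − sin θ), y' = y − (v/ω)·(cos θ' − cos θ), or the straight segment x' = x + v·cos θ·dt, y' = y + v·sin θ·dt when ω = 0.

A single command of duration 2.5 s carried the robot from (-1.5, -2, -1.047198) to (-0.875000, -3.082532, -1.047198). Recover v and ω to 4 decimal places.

Δθ = -1.047198 − -1.047198 = 0.000000
ω = Δθ/dt = 0.000000/2.5 = 0.0000
ω = 0 → v = (Δx·cos θ + Δy·sin θ)/dt = 0.5000

v = 0.5000, ω = 0.0000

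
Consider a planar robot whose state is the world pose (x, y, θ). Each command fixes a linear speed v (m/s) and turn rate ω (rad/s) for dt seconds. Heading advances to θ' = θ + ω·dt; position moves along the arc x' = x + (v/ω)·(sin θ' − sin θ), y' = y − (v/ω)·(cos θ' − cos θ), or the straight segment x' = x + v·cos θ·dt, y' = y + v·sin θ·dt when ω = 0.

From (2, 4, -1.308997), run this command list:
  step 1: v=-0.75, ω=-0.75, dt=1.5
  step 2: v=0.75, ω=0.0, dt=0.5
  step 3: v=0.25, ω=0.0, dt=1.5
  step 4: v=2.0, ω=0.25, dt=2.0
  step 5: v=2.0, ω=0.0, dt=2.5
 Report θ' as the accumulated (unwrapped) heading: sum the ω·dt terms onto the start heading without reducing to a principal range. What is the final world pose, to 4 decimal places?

step 1: θ'=-2.4340 (R=1.0000) → pose (2.3159, 5.0187, -2.4340)
step 2: θ'=-2.4340 (straight) → pose (2.0309, 4.7750, -2.4340)
step 3: θ'=-2.4340 (straight) → pose (1.7460, 4.5312, -2.4340)
step 4: θ'=-1.9340 (R=8.0000) → pose (-0.5321, 1.2940, -1.9340)
step 5: θ'=-1.9340 (straight) → pose (-2.3084, -3.3799, -1.9340)

(-2.3084, -3.3799, -1.9340)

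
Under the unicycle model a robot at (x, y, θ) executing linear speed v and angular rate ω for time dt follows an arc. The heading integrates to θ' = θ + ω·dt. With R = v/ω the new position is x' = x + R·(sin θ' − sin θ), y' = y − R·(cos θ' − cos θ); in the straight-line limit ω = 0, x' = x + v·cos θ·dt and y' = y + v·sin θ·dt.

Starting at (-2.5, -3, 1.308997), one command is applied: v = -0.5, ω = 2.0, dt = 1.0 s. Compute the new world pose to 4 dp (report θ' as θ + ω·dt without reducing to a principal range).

θ' = 1.3090 + 2.0·1.0 = 3.3090
R = v/ω = -0.5/2.0 = -0.2500
x' = -2.5 + -0.2500·(sin 3.3090 − sin 1.3090) = -2.2169
y' = -3 − -0.2500·(cos 3.3090 − cos 1.3090) = -3.3112

(-2.2169, -3.3112, 3.3090)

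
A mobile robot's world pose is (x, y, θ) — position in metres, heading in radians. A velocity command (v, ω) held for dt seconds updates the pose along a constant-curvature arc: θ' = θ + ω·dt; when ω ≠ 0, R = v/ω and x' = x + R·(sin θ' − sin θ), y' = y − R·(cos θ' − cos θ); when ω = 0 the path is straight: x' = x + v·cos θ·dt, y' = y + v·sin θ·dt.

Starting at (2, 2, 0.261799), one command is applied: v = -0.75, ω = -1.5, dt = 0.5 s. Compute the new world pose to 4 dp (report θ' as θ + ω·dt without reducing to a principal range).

(1.6361, 2.0414, -0.4882)

θ' = 0.2618 + -1.5·0.5 = -0.4882
R = v/ω = -0.75/-1.5 = 0.5000
x' = 2 + 0.5000·(sin -0.4882 − sin 0.2618) = 1.6361
y' = 2 − 0.5000·(cos -0.4882 − cos 0.2618) = 2.0414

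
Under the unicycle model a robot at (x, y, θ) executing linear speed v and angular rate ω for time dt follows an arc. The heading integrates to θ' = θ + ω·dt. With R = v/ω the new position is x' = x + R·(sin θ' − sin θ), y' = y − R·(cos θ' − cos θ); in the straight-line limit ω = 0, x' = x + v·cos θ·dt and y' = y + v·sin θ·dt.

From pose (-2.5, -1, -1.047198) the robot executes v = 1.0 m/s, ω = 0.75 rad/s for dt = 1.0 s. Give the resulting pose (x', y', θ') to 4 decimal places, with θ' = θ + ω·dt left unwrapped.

(-1.7358, -1.6082, -0.2972)

θ' = -1.0472 + 0.75·1.0 = -0.2972
R = v/ω = 1.0/0.75 = 1.3333
x' = -2.5 + 1.3333·(sin -0.2972 − sin -1.0472) = -1.7358
y' = -1 − 1.3333·(cos -0.2972 − cos -1.0472) = -1.6082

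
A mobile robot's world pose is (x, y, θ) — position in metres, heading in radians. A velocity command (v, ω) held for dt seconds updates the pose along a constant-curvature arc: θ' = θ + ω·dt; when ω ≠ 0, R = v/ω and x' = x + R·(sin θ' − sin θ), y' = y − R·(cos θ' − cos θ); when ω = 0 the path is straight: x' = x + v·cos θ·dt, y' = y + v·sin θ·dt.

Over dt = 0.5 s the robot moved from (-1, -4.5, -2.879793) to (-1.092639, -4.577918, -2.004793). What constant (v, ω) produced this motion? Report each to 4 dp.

Δθ = -2.004793 − -2.879793 = 0.875000
ω = Δθ/dt = 0.875000/0.5 = 1.7500
R = Δx/(sin θ' − sin θ) = 0.1429
v = R·ω = 0.1429·1.7500 = 0.2500

v = 0.2500, ω = 1.7500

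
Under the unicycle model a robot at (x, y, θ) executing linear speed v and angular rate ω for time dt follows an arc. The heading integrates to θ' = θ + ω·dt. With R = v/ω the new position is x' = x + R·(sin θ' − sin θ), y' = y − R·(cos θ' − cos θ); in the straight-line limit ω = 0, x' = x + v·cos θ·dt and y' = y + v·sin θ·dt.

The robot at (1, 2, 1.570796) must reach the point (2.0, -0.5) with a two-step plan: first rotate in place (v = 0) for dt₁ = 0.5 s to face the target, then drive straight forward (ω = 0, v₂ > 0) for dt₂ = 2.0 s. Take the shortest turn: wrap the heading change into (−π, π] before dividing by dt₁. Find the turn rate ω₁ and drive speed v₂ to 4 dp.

ω₁ = -5.5222, v₂ = 1.3463

heading to target = atan2(-0.5−2, 2−1) = -1.1903
Δθ = wrap(-1.1903 − 1.5708) = -2.7611; ω₁ = Δθ/dt₁ = -5.5222
distance = √((2−1)² + (-0.5−2)²) = 2.6926; v₂ = distance/dt₂ = 1.3463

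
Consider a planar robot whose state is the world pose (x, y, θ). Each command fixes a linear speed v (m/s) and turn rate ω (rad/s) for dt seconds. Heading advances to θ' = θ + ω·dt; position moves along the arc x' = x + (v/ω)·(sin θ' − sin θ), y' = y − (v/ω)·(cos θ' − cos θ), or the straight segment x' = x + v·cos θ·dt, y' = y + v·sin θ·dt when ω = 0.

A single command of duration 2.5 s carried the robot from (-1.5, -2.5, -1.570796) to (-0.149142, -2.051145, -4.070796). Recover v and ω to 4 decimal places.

v = -0.7500, ω = -1.0000

Δθ = -4.070796 − -1.570796 = -2.500000
ω = Δθ/dt = -2.500000/2.5 = -1.0000
R = Δx/(sin θ' − sin θ) = 0.7500
v = R·ω = 0.7500·-1.0000 = -0.7500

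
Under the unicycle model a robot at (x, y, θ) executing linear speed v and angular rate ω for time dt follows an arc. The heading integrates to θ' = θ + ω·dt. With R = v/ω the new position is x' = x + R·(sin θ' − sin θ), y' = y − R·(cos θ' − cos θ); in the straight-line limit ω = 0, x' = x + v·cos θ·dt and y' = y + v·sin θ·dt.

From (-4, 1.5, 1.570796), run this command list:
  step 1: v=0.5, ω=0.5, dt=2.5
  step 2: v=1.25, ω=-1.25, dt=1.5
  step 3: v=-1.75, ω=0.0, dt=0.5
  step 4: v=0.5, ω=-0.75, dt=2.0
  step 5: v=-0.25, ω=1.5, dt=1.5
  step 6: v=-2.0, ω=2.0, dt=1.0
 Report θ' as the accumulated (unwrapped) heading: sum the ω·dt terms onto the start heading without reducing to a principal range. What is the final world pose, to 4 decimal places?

step 1: θ'=2.8208 (R=1.0000) → pose (-4.6847, 2.4490, 2.8208)
step 2: θ'=0.9458 (R=-1.0000) → pose (-5.1803, 3.9831, 0.9458)
step 3: θ'=0.9458 (straight) → pose (-5.6923, 3.2735, 0.9458)
step 4: θ'=-0.5542 (R=-0.6667) → pose (-4.8008, 3.4503, -0.5542)
step 5: θ'=1.6958 (R=-0.1667) → pose (-5.0539, 3.2878, 1.6958)
step 6: θ'=3.6958 (R=-1.0000) → pose (-3.5354, 2.5621, 3.6958)

(-3.5354, 2.5621, 3.6958)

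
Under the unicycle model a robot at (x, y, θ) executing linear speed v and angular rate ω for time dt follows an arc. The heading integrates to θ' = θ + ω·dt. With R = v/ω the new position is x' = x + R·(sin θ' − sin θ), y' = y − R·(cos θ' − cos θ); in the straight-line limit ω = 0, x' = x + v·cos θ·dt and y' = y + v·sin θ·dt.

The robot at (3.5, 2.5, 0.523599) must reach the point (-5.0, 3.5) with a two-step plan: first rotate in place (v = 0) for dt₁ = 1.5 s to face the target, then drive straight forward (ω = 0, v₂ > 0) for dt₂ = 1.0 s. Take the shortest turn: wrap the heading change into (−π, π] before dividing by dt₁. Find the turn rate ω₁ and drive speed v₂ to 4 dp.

heading to target = atan2(3.5−2.5, -5−3.5) = 3.0245
Δθ = wrap(3.0245 − 0.5236) = 2.5009; ω₁ = Δθ/dt₁ = 1.6673
distance = √((-5−3.5)² + (3.5−2.5)²) = 8.5586; v₂ = distance/dt₂ = 8.5586

ω₁ = 1.6673, v₂ = 8.5586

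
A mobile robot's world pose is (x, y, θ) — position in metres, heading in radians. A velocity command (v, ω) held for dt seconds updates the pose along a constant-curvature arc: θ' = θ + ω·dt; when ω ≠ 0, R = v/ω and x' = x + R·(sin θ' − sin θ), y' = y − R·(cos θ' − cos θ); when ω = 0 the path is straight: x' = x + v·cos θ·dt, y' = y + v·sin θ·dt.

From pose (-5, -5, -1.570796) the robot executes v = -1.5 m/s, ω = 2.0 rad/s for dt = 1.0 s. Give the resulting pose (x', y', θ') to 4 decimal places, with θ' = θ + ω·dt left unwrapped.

(-6.0621, -4.3180, 0.4292)

θ' = -1.5708 + 2.0·1.0 = 0.4292
R = v/ω = -1.5/2.0 = -0.7500
x' = -5 + -0.7500·(sin 0.4292 − sin -1.5708) = -6.0621
y' = -5 − -0.7500·(cos 0.4292 − cos -1.5708) = -4.3180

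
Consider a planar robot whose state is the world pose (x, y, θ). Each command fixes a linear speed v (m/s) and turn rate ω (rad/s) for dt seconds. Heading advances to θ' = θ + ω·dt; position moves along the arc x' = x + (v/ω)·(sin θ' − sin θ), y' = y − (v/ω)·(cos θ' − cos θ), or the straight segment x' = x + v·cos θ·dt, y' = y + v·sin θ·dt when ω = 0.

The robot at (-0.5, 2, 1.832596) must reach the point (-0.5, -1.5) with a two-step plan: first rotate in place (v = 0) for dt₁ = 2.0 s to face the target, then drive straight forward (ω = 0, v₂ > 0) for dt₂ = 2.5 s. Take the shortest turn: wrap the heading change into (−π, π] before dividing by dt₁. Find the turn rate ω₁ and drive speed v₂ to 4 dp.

ω₁ = 1.4399, v₂ = 1.4000

heading to target = atan2(-1.5−2, -0.5−-0.5) = -1.5708
Δθ = wrap(-1.5708 − 1.8326) = 2.8798; ω₁ = Δθ/dt₁ = 1.4399
distance = √((-0.5−-0.5)² + (-1.5−2)²) = 3.5000; v₂ = distance/dt₂ = 1.4000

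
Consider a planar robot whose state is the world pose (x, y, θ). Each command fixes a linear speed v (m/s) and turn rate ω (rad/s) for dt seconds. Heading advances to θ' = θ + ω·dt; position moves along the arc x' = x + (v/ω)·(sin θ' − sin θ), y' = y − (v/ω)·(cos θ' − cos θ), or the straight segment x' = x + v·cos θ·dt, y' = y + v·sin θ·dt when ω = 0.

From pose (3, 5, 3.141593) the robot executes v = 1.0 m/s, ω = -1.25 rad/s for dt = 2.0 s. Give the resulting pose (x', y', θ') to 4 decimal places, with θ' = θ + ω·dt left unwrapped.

(2.5212, 6.4409, 0.6416)

θ' = 3.1416 + -1.25·2.0 = 0.6416
R = v/ω = 1.0/-1.25 = -0.8000
x' = 3 + -0.8000·(sin 0.6416 − sin 3.1416) = 2.5212
y' = 5 − -0.8000·(cos 0.6416 − cos 3.1416) = 6.4409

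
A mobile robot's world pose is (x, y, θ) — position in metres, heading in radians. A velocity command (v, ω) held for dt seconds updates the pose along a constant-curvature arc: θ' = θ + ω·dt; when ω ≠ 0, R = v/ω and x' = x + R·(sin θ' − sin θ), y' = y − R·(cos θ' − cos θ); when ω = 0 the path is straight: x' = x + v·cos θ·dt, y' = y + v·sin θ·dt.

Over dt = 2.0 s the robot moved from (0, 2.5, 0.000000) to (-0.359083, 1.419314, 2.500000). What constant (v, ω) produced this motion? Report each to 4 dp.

v = -0.7500, ω = 1.2500

Δθ = 2.500000 − 0.000000 = 2.500000
ω = Δθ/dt = 2.500000/2.0 = 1.2500
R = −Δy/(cos θ' − cos θ) = -0.6000
v = R·ω = -0.6000·1.2500 = -0.7500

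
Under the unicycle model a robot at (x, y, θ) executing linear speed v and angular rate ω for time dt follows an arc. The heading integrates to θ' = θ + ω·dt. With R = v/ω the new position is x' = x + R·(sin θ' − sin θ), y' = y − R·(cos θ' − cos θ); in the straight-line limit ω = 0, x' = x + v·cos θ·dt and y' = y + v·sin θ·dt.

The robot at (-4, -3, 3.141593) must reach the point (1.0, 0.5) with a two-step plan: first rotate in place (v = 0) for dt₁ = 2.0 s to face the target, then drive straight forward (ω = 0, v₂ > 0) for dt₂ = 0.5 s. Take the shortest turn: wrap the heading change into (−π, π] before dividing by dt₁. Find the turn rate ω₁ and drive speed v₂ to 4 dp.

heading to target = atan2(0.5−-3, 1−-4) = 0.6107
Δθ = wrap(0.6107 − 3.1416) = -2.5309; ω₁ = Δθ/dt₁ = -1.2654
distance = √((1−-4)² + (0.5−-3)²) = 6.1033; v₂ = distance/dt₂ = 12.2066

ω₁ = -1.2654, v₂ = 12.2066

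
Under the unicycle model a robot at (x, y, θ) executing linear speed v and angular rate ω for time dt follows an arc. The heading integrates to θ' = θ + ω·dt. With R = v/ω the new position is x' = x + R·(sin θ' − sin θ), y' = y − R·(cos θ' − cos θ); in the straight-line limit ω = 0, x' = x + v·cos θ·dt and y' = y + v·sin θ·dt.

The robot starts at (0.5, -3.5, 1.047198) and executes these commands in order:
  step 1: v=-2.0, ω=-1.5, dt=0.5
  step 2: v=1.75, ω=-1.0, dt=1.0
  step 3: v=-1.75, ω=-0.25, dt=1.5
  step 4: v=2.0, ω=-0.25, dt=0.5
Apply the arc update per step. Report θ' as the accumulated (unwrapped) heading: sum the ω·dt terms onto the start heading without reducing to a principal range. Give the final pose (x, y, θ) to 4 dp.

(0.1545, -3.3260, -1.2028)

step 1: θ'=0.2972 (R=1.3333) → pose (-0.2642, -4.1082, 0.2972)
step 2: θ'=-0.7028 (R=-1.7500) → pose (1.3794, -4.4462, -0.7028)
step 3: θ'=-1.0778 (R=7.0000) → pose (-0.2626, -2.4178, -1.0778)
step 4: θ'=-1.2028 (R=-8.0000) → pose (0.1545, -3.3260, -1.2028)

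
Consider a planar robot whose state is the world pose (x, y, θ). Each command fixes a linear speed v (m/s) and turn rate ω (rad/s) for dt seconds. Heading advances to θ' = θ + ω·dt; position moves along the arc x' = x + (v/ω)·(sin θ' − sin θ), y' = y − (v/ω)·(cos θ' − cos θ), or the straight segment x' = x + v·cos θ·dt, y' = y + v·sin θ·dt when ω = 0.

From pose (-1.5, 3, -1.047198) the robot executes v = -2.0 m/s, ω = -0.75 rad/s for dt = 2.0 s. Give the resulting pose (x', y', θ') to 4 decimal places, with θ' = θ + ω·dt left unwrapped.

θ' = -1.0472 + -0.75·2.0 = -2.5472
R = v/ω = -2.0/-0.75 = 2.6667
x' = -1.5 + 2.6667·(sin -2.5472 − sin -1.0472) = -0.6840
y' = 3 − 2.6667·(cos -2.5472 − cos -1.0472) = 6.5426

(-0.6840, 6.5426, -2.5472)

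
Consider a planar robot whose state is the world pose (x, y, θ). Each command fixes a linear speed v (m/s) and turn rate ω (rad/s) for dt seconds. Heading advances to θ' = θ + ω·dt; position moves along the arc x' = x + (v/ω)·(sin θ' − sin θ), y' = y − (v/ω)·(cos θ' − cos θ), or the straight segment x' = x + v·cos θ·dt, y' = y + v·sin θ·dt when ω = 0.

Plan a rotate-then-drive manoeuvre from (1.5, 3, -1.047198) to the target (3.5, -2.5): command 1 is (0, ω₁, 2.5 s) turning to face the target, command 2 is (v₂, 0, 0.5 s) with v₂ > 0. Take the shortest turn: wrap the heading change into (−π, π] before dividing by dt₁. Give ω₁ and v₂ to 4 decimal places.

ω₁ = -0.0699, v₂ = 11.7047

heading to target = atan2(-2.5−3, 3.5−1.5) = -1.2220
Δθ = wrap(-1.2220 − -1.0472) = -0.1748; ω₁ = Δθ/dt₁ = -0.0699
distance = √((3.5−1.5)² + (-2.5−3)²) = 5.8523; v₂ = distance/dt₂ = 11.7047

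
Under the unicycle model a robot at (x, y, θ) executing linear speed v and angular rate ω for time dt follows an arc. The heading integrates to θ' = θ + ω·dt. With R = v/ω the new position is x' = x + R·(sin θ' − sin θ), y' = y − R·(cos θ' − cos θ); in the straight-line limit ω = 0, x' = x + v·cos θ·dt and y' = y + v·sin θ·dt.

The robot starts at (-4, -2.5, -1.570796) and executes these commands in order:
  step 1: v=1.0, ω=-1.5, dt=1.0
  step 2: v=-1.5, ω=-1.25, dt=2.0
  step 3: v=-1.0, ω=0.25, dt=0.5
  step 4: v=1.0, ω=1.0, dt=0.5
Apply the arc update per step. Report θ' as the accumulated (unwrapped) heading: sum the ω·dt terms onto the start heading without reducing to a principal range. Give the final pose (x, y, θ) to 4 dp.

step 1: θ'=-3.0708 (R=-0.6667) → pose (-4.6195, -3.1650, -3.0708)
step 2: θ'=-5.5708 (R=1.2000) → pose (-3.7503, -5.2702, -5.5708)
step 3: θ'=-5.4458 (R=-4.0000) → pose (-4.1073, -5.6197, -5.4458)
step 4: θ'=-4.9458 (R=1.0000) → pose (-3.8773, -5.1816, -4.9458)

(-3.8773, -5.1816, -4.9458)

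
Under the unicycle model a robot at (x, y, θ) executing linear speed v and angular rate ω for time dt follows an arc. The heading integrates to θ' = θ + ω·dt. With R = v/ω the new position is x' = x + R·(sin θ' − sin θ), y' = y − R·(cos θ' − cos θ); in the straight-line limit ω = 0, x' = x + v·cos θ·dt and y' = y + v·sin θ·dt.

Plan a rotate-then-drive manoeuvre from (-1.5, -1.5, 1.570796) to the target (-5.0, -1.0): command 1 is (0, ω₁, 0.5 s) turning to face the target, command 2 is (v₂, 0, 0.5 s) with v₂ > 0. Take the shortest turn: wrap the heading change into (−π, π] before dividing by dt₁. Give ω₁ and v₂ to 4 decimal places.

ω₁ = 2.8578, v₂ = 7.0711

heading to target = atan2(-1−-1.5, -5−-1.5) = 2.9997
Δθ = wrap(2.9997 − 1.5708) = 1.4289; ω₁ = Δθ/dt₁ = 2.8578
distance = √((-5−-1.5)² + (-1−-1.5)²) = 3.5355; v₂ = distance/dt₂ = 7.0711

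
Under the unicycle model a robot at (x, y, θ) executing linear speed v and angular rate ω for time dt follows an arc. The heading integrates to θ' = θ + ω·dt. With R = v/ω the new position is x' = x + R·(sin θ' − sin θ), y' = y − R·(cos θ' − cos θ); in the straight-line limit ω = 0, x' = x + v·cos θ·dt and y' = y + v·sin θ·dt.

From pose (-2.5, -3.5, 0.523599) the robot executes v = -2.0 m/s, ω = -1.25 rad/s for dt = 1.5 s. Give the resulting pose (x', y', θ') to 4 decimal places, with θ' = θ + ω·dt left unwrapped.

θ' = 0.5236 + -1.25·1.5 = -1.3514
R = v/ω = -2.0/-1.25 = 1.6000
x' = -2.5 + 1.6000·(sin -1.3514 − sin 0.5236) = -4.8616
y' = -3.5 − 1.6000·(cos -1.3514 − cos 0.5236) = -2.4626

(-4.8616, -2.4626, -1.3514)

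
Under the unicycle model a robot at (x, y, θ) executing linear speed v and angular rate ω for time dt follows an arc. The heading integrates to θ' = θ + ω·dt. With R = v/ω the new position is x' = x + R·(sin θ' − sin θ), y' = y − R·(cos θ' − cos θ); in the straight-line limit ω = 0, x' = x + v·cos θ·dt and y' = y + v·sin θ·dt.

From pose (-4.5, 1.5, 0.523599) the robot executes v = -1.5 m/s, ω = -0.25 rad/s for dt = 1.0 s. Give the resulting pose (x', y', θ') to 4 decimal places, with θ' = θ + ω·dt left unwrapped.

θ' = 0.5236 + -0.25·1.0 = 0.2736
R = v/ω = -1.5/-0.25 = 6.0000
x' = -4.5 + 6.0000·(sin 0.2736 − sin 0.5236) = -5.8788
y' = 1.5 − 6.0000·(cos 0.2736 − cos 0.5236) = 0.9193

(-5.8788, 0.9193, 0.2736)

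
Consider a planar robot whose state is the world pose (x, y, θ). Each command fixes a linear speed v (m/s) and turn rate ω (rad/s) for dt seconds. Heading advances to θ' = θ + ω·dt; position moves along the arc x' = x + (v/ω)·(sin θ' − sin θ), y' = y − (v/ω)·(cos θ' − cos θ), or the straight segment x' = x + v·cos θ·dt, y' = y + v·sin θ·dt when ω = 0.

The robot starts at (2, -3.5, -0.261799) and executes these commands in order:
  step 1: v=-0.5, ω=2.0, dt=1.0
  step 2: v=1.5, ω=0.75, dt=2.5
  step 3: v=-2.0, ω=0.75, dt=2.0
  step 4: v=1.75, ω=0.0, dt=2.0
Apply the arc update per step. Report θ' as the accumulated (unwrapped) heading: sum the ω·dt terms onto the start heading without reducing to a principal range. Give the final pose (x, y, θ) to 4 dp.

step 1: θ'=1.7382 (R=-0.2500) → pose (1.6888, -3.7831, 1.7382)
step 2: θ'=3.6132 (R=2.0000) → pose (-1.1919, -2.3347, 3.6132)
step 3: θ'=5.1132 (R=-2.6667) → pose (0.0519, 1.0813, 5.1132)
step 4: θ'=5.1132 (straight) → pose (1.4175, -2.1413, 5.1132)

(1.4175, -2.1413, 5.1132)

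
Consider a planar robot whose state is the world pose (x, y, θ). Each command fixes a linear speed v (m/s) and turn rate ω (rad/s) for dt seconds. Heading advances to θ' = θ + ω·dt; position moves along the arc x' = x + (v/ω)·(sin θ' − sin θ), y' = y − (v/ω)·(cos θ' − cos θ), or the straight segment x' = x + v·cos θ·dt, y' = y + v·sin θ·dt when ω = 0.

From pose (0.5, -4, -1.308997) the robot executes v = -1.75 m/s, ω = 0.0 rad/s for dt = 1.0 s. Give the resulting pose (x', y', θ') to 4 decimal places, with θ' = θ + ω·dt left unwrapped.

(0.0471, -2.3096, -1.3090)

θ' = -1.3090 + 0.0·1.0 = -1.3090
ω = 0 → straight: x' = 0.5 + -1.75·cos(-1.3090)·1.0 = 0.0471
y' = -4 + -1.75·sin(-1.3090)·1.0 = -2.3096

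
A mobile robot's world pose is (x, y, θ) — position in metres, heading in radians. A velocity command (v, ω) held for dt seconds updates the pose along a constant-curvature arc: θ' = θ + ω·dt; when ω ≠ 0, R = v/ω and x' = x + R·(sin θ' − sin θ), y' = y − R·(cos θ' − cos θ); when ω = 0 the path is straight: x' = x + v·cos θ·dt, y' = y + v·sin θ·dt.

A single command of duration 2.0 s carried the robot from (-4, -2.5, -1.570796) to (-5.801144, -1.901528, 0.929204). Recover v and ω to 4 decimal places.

v = -1.2500, ω = 1.2500

Δθ = 0.929204 − -1.570796 = 2.500000
ω = Δθ/dt = 2.500000/2.0 = 1.2500
R = Δx/(sin θ' − sin θ) = -1.0000
v = R·ω = -1.0000·1.2500 = -1.2500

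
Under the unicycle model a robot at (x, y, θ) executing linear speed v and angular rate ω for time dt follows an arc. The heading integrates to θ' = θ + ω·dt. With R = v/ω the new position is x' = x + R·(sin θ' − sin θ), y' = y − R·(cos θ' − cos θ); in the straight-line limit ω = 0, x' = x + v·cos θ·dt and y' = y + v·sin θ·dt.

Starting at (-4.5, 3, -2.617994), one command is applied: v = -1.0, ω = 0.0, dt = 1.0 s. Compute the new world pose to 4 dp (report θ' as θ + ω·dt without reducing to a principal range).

(-3.6340, 3.5000, -2.6180)

θ' = -2.6180 + 0.0·1.0 = -2.6180
ω = 0 → straight: x' = -4.5 + -1.0·cos(-2.6180)·1.0 = -3.6340
y' = 3 + -1.0·sin(-2.6180)·1.0 = 3.5000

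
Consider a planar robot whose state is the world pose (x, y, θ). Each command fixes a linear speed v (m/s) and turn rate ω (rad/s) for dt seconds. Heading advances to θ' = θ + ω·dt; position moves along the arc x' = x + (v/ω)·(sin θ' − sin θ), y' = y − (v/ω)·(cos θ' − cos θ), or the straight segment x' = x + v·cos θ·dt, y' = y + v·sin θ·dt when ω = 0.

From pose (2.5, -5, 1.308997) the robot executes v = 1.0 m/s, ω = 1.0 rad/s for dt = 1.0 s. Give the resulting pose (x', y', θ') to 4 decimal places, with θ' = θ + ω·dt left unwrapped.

(2.2738, -4.0682, 2.3090)

θ' = 1.3090 + 1.0·1.0 = 2.3090
R = v/ω = 1.0/1.0 = 1.0000
x' = 2.5 + 1.0000·(sin 2.3090 − sin 1.3090) = 2.2738
y' = -5 − 1.0000·(cos 2.3090 − cos 1.3090) = -4.0682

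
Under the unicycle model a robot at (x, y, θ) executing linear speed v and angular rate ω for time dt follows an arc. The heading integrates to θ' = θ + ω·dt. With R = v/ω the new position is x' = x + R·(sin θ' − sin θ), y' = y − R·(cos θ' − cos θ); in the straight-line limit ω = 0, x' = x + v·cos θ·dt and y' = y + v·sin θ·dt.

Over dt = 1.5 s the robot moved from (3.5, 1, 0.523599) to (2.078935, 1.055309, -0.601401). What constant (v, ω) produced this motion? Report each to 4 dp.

v = -1.0000, ω = -0.7500

Δθ = -0.601401 − 0.523599 = -1.125000
ω = Δθ/dt = -1.125000/1.5 = -0.7500
R = Δx/(sin θ' − sin θ) = 1.3333
v = R·ω = 1.3333·-0.7500 = -1.0000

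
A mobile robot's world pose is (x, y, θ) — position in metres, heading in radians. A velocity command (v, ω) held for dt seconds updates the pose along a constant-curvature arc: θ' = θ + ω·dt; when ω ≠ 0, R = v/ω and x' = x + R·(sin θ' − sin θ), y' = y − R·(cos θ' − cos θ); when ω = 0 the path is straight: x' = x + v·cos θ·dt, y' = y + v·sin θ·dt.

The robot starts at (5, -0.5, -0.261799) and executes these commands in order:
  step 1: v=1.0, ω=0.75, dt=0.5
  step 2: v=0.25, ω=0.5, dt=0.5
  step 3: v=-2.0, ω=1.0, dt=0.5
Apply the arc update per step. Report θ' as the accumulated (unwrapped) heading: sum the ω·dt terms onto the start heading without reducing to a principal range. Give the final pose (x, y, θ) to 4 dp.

step 1: θ'=0.1132 (R=1.3333) → pose (5.4957, -0.5369, 0.1132)
step 2: θ'=0.3632 (R=0.5000) → pose (5.6169, -0.5075, 0.3632)
step 3: θ'=0.8632 (R=-2.0000) → pose (4.8075, -1.0770, 0.8632)

(4.8075, -1.0770, 0.8632)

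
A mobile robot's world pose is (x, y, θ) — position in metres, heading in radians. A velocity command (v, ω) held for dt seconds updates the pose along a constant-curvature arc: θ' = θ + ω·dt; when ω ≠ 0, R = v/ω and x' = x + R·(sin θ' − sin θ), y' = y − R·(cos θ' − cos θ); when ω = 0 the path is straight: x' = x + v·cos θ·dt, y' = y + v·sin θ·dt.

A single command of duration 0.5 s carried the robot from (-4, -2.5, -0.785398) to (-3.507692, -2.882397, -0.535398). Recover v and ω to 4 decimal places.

v = 1.2500, ω = 0.5000

Δθ = -0.535398 − -0.785398 = 0.250000
ω = Δθ/dt = 0.250000/0.5 = 0.5000
R = Δx/(sin θ' − sin θ) = 2.5000
v = R·ω = 2.5000·0.5000 = 1.2500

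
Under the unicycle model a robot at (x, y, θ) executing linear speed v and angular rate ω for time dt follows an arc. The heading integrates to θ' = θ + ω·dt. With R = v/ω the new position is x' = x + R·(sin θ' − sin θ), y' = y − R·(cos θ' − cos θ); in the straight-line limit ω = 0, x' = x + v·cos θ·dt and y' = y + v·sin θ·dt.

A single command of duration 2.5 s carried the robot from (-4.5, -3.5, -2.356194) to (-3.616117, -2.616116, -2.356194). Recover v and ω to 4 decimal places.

v = -0.5000, ω = 0.0000

Δθ = -2.356194 − -2.356194 = 0.000000
ω = Δθ/dt = 0.000000/2.5 = 0.0000
ω = 0 → v = (Δx·cos θ + Δy·sin θ)/dt = -0.5000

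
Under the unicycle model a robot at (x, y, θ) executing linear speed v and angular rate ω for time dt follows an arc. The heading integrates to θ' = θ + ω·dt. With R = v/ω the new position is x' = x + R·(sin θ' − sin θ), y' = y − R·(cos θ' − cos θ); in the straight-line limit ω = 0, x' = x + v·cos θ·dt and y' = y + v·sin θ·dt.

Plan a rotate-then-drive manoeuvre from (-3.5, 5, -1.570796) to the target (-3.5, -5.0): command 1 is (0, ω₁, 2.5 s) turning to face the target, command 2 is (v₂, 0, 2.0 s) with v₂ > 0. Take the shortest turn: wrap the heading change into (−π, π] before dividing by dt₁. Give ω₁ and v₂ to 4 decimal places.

heading to target = atan2(-5−5, -3.5−-3.5) = -1.5708
Δθ = wrap(-1.5708 − -1.5708) = 0.0000; ω₁ = Δθ/dt₁ = 0.0000
distance = √((-3.5−-3.5)² + (-5−5)²) = 10.0000; v₂ = distance/dt₂ = 5.0000

ω₁ = 0.0000, v₂ = 5.0000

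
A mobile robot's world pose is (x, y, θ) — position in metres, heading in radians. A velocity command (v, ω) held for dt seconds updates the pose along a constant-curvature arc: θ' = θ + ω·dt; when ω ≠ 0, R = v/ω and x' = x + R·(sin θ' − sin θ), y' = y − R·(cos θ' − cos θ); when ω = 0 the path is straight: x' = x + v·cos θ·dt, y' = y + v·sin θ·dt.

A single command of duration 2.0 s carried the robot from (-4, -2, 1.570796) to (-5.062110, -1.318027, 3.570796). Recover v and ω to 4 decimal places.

Δθ = 3.570796 − 1.570796 = 2.000000
ω = Δθ/dt = 2.000000/2.0 = 1.0000
R = Δx/(sin θ' − sin θ) = 0.7500
v = R·ω = 0.7500·1.0000 = 0.7500

v = 0.7500, ω = 1.0000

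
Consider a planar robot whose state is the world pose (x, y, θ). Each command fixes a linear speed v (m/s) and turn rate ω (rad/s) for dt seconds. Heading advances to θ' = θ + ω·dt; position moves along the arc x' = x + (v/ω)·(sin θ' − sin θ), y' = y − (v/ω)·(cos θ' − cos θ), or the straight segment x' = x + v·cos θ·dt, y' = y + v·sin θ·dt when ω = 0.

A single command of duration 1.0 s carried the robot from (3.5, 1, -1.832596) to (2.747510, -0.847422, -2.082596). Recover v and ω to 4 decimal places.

Δθ = -2.082596 − -1.832596 = -0.250000
ω = Δθ/dt = -0.250000/1.0 = -0.2500
R = −Δy/(cos θ' − cos θ) = -8.0000
v = R·ω = -8.0000·-0.2500 = 2.0000

v = 2.0000, ω = -0.2500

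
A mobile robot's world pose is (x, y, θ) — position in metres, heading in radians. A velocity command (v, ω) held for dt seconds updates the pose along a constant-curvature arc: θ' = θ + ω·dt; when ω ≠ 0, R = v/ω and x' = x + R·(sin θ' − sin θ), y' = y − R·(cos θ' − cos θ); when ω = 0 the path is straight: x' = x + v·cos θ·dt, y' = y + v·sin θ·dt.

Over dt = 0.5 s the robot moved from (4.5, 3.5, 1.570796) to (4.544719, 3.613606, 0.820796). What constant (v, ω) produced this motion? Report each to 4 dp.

v = 0.2500, ω = -1.5000

Δθ = 0.820796 − 1.570796 = -0.750000
ω = Δθ/dt = -0.750000/0.5 = -1.5000
R = −Δy/(cos θ' − cos θ) = -0.1667
v = R·ω = -0.1667·-1.5000 = 0.2500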